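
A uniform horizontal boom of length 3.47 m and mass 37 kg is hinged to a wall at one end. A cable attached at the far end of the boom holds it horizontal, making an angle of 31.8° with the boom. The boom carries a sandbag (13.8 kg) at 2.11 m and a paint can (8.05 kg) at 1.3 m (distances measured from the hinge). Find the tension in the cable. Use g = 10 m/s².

About the hinge:
Beam weight: 37 × 10 = 370 N down at 1.735 m → arm 1.735 m, τ = 370 × 1.735 = 642 N·m clockwise.
Sandbag: 13.8 × 10 = 138 N down at 2.11 m → arm 2.11 m, τ = 138 × 2.11 = 291.2 N·m clockwise.
Paint can: 8.05 × 10 = 80.5 N down at 1.3 m → arm 1.3 m, τ = 80.5 × 1.3 = 104.7 N·m clockwise.
Total clockwise load moment = 1038 N·m.
The cable tension T acts at 3.47 m; only its component perpendicular to the boom, T sinθ, produces torque. sin 31.8° = 0.527.
Balancing moments: T × 3.47 × 0.527 = 1038, giving T = 1038 / 1.829 = 568 N.

T ≈ 568 N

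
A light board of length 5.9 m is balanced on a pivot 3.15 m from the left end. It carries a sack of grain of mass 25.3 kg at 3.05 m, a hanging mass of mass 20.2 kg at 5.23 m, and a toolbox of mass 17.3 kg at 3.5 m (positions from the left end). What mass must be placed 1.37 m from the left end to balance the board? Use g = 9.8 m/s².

Take moments about the pivot (at 3.15 m from the left end).
Sack of grain: 25.3 × 9.8 = 247.9 N down at 3.05 m → arm 0.1 m, τ = 247.9 × 0.1 = 24.79 N·m counterclockwise.
Hanging mass: 20.2 × 9.8 = 198 N down at 5.23 m → arm 2.08 m, τ = 198 × 2.08 = 411.8 N·m clockwise.
Toolbox: 17.3 × 9.8 = 169.5 N down at 3.5 m → arm 0.35 m, τ = 169.5 × 0.35 = 59.32 N·m clockwise.
Net moment of known loads = 446.3 N·m clockwise.
An unknown mass m at 1.37 m has arm 1.78 m; its moment is m·g·1.78 counterclockwise.
Balancing moments: m × 9.8 × 1.78 = 446.3, giving m = 446.3 / (9.8 × 1.78) = 25.6 kg.

m ≈ 25.6 kg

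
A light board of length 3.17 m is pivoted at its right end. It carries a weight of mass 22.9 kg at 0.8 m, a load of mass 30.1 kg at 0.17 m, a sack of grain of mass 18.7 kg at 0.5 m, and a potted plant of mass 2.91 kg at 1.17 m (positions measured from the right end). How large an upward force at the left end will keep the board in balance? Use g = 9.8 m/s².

Taking torques about the right end:
Weight: 22.9 × 9.8 = 224.4 N down at 0.8 m → arm 0.8 m, τ = 224.4 × 0.8 = 179.5 N·m counterclockwise.
Load: 30.1 × 9.8 = 295 N down at 0.17 m → arm 0.17 m, τ = 295 × 0.17 = 50.15 N·m counterclockwise.
Sack of grain: 18.7 × 9.8 = 183.3 N down at 0.5 m → arm 0.5 m, τ = 183.3 × 0.5 = 91.65 N·m counterclockwise.
Potted plant: 2.91 × 9.8 = 28.52 N down at 1.17 m → arm 1.17 m, τ = 28.52 × 1.17 = 33.37 N·m counterclockwise.
Net moment of the loads = 354.7 N·m counterclockwise.
The upward force F acts at the left end, arm 3.17 m, giving F × 3.17 clockwise.
Balancing moments: F × 3.17 = 354.7, giving F = 354.7 / 3.17 = 112 N.

F ≈ 112 N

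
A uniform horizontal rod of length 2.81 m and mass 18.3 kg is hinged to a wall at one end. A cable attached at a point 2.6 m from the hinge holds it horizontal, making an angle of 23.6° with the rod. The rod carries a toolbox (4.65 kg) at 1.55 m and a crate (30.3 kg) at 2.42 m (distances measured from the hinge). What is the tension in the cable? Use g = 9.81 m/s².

Take moments about the hinge.
Beam weight: 18.3 × 9.81 = 179.5 N down at 1.405 m → arm 1.405 m, τ = 179.5 × 1.405 = 252.2 N·m clockwise.
Toolbox: 4.65 × 9.81 = 45.62 N down at 1.55 m → arm 1.55 m, τ = 45.62 × 1.55 = 70.71 N·m clockwise.
Crate: 30.3 × 9.81 = 297.2 N down at 2.42 m → arm 2.42 m, τ = 297.2 × 2.42 = 719.2 N·m clockwise.
Total clockwise load moment = 1042 N·m.
The cable tension T acts at 2.6 m; only its component perpendicular to the rod, T sinθ, produces torque. sin 23.6° = 0.4003.
Setting net torque to zero: T × 2.6 × 0.4003 = 1042 → T = 1042 / 1.041 = 1000 N.

T ≈ 1000 N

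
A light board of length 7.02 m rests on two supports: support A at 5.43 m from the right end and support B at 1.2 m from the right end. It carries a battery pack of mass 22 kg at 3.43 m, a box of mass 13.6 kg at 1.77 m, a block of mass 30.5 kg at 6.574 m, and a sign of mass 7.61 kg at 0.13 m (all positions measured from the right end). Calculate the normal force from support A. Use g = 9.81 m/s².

Take moments about support B.
Battery pack: 22 × 9.81 = 215.8 N down at 3.43 m → arm 2.23 m, τ = 215.8 × 2.23 = 481.2 N·m counterclockwise.
Box: 13.6 × 9.81 = 133.4 N down at 1.77 m → arm 0.57 m, τ = 133.4 × 0.57 = 76.04 N·m counterclockwise.
Block: 30.5 × 9.81 = 299.2 N down at 6.574 m → arm 5.374 m, τ = 299.2 × 5.374 = 1608 N·m counterclockwise.
Sign: 7.61 × 9.81 = 74.65 N down at 0.13 m → arm 1.07 m, τ = 74.65 × 1.07 = 79.88 N·m clockwise.
Net load moment about support B = 2085 N·m counterclockwise.
Reaction R at support A is upward at 5.43 m, arm 4.23 m → moment R × 4.23 clockwise.
Setting net torque to zero: R × 4.23 = 2085 → R = 493 N.

R_A ≈ 493 N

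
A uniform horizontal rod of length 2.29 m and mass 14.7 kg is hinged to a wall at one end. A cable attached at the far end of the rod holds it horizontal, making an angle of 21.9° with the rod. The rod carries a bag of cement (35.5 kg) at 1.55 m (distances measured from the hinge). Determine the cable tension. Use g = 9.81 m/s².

Sum moments about the hinge (the unknown hinge reaction has zero arm there).
Beam weight: 14.7 × 9.81 = 144.2 N down at 1.145 m → arm 1.145 m, τ = 144.2 × 1.145 = 165.1 N·m clockwise.
Bag of cement: 35.5 × 9.81 = 348.3 N down at 1.55 m → arm 1.55 m, τ = 348.3 × 1.55 = 539.9 N·m clockwise.
Total clockwise load moment = 705 N·m.
The cable tension T acts at 2.29 m; only its component perpendicular to the rod, T sinθ, produces torque. sin 21.9° = 0.373.
For rotational equilibrium, T × 2.29 × 0.373 = 705, so T = 705 / 0.8542 = 825 N.

T ≈ 825 N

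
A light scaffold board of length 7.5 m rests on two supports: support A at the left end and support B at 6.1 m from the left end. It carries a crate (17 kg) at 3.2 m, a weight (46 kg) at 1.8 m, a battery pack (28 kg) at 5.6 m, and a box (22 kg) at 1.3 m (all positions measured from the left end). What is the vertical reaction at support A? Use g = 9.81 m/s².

Sum moments about support B (its reaction then has zero moment arm).
Crate: 17 × 9.81 = 166.8 N down at 3.2 m → arm 2.9 m, τ = 166.8 × 2.9 = 483.7 N·m counterclockwise.
Weight: 46 × 9.81 = 451.3 N down at 1.8 m → arm 4.3 m, τ = 451.3 × 4.3 = 1941 N·m counterclockwise.
Battery pack: 28 × 9.81 = 274.7 N down at 5.6 m → arm 0.5 m, τ = 274.7 × 0.5 = 137.3 N·m counterclockwise.
Box: 22 × 9.81 = 215.8 N down at 1.3 m → arm 4.8 m, τ = 215.8 × 4.8 = 1036 N·m counterclockwise.
Net load moment about support B = 3598 N·m counterclockwise.
Reaction R at support A is upward at 0 m, arm 6.1 m → moment R × 6.1 clockwise.
Setting net torque to zero: R × 6.1 = 3598 → R = 590 N.

R_A ≈ 590 N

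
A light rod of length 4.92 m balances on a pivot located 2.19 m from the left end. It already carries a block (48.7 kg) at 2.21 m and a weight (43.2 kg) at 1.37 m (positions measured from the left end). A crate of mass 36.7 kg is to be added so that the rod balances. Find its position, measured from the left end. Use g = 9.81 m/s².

x ≈ 3.13 m from the left end

Taking torques about the pivot (at 2.19 m from the left end):
Block: 48.7 × 9.81 = 477.7 N down at 2.21 m → arm 0.02 m, τ = 477.7 × 0.02 = 9.554 N·m clockwise.
Weight: 43.2 × 9.81 = 423.8 N down at 1.37 m → arm 0.82 m, τ = 423.8 × 0.82 = 347.5 N·m counterclockwise.
Net moment of existing loads = 337.9 N·m counterclockwise.
The crate weighs 36.7 × 9.81 = 360 N and must supply an equal clockwise moment, so its lever arm about the pivot is 337.9 / 360 = 0.939 m.
That puts it at 2.19 + 0.939 = 3.13 m from the left end.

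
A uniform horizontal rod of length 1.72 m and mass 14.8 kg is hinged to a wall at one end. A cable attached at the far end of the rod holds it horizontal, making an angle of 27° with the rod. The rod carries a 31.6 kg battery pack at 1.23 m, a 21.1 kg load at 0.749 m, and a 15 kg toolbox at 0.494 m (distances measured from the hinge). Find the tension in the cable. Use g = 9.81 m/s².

About the hinge:
Beam weight: 14.8 × 9.81 = 145.2 N down at 0.86 m → arm 0.86 m, τ = 145.2 × 0.86 = 124.9 N·m clockwise.
Battery pack: 31.6 × 9.81 = 310 N down at 1.23 m → arm 1.23 m, τ = 310 × 1.23 = 381.3 N·m clockwise.
Load: 21.1 × 9.81 = 207 N down at 0.749 m → arm 0.749 m, τ = 207 × 0.749 = 155 N·m clockwise.
Toolbox: 15 × 9.81 = 147.2 N down at 0.494 m → arm 0.494 m, τ = 147.2 × 0.494 = 72.72 N·m clockwise.
Total clockwise load moment = 733.9 N·m.
The cable tension T acts at 1.72 m; only its component perpendicular to the rod, T sinθ, produces torque. sin 27° = 0.454.
Setting net torque to zero: T × 1.72 × 0.454 = 733.9 → T = 733.9 / 0.7809 = 940 N.

T ≈ 940 N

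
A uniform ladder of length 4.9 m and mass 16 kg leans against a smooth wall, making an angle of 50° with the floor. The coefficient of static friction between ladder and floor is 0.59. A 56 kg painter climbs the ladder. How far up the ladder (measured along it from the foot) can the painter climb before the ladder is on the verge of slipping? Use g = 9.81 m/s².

d ≈ 3.73 m

Choose the foot of the ladder as the axis so the floor normal and friction both act there and drop out.
Ladder weight 16×9.81 = 157 N acts at 2.45 m along the ladder; its horizontal arm is 2.45·cos50° = 1.575 m → τ = 247.3 N·m clockwise.
Painter weight 56×9.81 = 549.4 N at distance d → arm d·cos50° → τ = 549.4·d·0.6428 clockwise.
Wall normal N at the top has arm L sinθ = 3.754 m counterclockwise, so Στ = 0 gives N·3.754 = 247.3 + 353.2·d.
ΣFy = 0 ⇒ N_floor = 706.4 N, so the maximum friction is μ_s·N_floor = 0.59×706.4 = 416.8 N. ΣFx = 0 ⇒ N_wall = f, so at the slipping point N = 416.8 N.
Substituting: 416.8×3.754 = 247.3 + 353.2·d ⇒ d = (1565 − 247.3) / 353.2 = 3.73 m.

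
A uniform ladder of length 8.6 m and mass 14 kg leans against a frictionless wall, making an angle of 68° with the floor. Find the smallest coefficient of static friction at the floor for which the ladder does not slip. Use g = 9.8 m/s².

μ_min ≈ 0.202

Take moments about the foot of the ladder.
Ladder weight 14×9.8 = 137.2 N acts at 4.3 m along the ladder; its horizontal arm is 4.3·cos68° = 1.611 m → τ = 221 N·m clockwise.
Wall normal N acts horizontally at the top; its moment arm is the height L sinθ = 8.6·sin68° = 7.974 m, counterclockwise.
Setting net torque to zero: N × 7.974 = 221 → N = 27.72 N.
ΣFx = 0 ⇒ f = N_wall = 27.72 N. ΣFy = 0 ⇒ N_floor = 137.2 N.
μ_min = f / N_floor = 27.72 / 137.2 = 0.202.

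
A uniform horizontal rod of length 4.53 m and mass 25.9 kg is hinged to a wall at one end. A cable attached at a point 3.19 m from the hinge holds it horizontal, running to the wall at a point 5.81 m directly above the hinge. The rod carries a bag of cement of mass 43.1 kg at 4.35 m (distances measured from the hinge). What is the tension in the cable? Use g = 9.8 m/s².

Choose the hinge as the axis so the unknown hinge reaction has zero arm there.
Beam weight: 25.9 × 9.8 = 253.8 N down at 2.265 m → arm 2.265 m, τ = 253.8 × 2.265 = 574.9 N·m clockwise.
Bag of cement: 43.1 × 9.8 = 422.4 N down at 4.35 m → arm 4.35 m, τ = 422.4 × 4.35 = 1837 N·m clockwise.
Total clockwise load moment = 2412 N·m.
The cable tension T acts at 3.19 m; only its component perpendicular to the rod, T sinθ, produces torque. sinθ = h/√(h²+d²) = 5.81/√(5.81²+3.19²) = 0.8766.
Στ = 0 ⇒ T × 3.19 × 0.8766 = 2412 ⇒ T = 2412 / 2.796 = 863 N.

T ≈ 863 N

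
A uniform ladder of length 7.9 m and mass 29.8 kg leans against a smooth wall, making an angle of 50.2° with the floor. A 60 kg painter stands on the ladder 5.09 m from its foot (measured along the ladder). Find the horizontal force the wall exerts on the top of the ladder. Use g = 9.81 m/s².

N_wall ≈ 438 N

Take moments about the foot of the ladder.
Ladder weight 29.8×9.81 = 292.3 N acts at 3.95 m along the ladder; its horizontal arm is 3.95·cos50.2° = 2.528 m → τ = 738.9 N·m clockwise.
Painter: 60×9.81 = 588.6 N at 5.09 m → arm 3.258 m → τ = 1918 N·m clockwise.
Wall normal N acts horizontally at the top; its moment arm is the height L sinθ = 7.9·sin50.2° = 6.069 m, counterclockwise.
For rotational equilibrium, N × 6.069 = 2657, so N = 438 N.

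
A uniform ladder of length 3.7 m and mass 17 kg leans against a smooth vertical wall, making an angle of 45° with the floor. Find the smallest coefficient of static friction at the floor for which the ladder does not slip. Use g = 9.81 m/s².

Sum moments about the foot of the ladder (the floor normal and friction both act there and drop out).
Ladder weight 17×9.81 = 166.8 N acts at 1.85 m along the ladder; its horizontal arm is 1.85·cos45° = 1.308 m → τ = 218.2 N·m clockwise.
Wall normal N acts horizontally at the top; its moment arm is the height L sinθ = 3.7·sin45° = 2.616 m, counterclockwise.
Setting net torque to zero: N × 2.616 = 218.2 → N = 83.41 N.
ΣFx = 0 ⇒ f = N_wall = 83.41 N. ΣFy = 0 ⇒ N_floor = 166.8 N.
μ_min = f / N_floor = 83.41 / 166.8 = 0.5.

μ_min ≈ 0.5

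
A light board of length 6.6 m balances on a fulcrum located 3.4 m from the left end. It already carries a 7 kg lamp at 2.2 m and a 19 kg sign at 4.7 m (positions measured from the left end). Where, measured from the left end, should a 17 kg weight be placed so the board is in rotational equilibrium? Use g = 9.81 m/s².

x ≈ 2.44 m from the left end

Taking torques about the fulcrum (at 3.4 m from the left end):
Lamp: 7 × 9.81 = 68.67 N down at 2.2 m → arm 1.2 m, τ = 68.67 × 1.2 = 82.4 N·m counterclockwise.
Sign: 19 × 9.81 = 186.4 N down at 4.7 m → arm 1.3 m, τ = 186.4 × 1.3 = 242.3 N·m clockwise.
Net moment of existing loads = 159.9 N·m clockwise.
The weight weighs 17 × 9.81 = 166.8 N and must supply an equal counterclockwise moment, so its lever arm about the fulcrum is 159.9 / 166.8 = 0.959 m.
That puts it at 3.4 − 0.959 = 2.44 m from the left end.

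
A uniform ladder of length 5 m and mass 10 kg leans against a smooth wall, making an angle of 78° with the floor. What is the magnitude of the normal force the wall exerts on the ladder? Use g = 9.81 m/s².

N_wall ≈ 10.4 N

Choose the foot of the ladder as the axis so the floor normal and friction both act there and drop out.
Ladder weight 10×9.81 = 98.1 N acts at 2.5 m along the ladder; its horizontal arm is 2.5·cos78° = 0.5198 m → τ = 50.99 N·m clockwise.
Wall normal N acts horizontally at the top; its moment arm is the height L sinθ = 5·sin78° = 4.891 m, counterclockwise.
Balancing moments: N × 4.891 = 50.99, giving N = 10.4 N.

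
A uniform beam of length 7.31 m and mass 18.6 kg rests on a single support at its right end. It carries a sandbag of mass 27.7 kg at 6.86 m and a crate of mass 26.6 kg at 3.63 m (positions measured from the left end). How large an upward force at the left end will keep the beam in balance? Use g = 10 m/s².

Taking torques about the right end:
Beam weight: 18.6 × 10 = 186 N down at 3.655 m → arm 3.655 m, τ = 186 × 3.655 = 679.8 N·m counterclockwise.
Sandbag: 27.7 × 10 = 277 N down at 6.86 m → arm 0.45 m, τ = 277 × 0.45 = 124.7 N·m counterclockwise.
Crate: 26.6 × 10 = 266 N down at 3.63 m → arm 3.68 m, τ = 266 × 3.68 = 978.9 N·m counterclockwise.
Net moment of the loads = 1783 N·m counterclockwise.
The upward force F acts at the left end, arm 7.31 m, giving F × 7.31 clockwise.
Setting net torque to zero: F × 7.31 = 1783 → F = 1783 / 7.31 = 244 N.

F ≈ 244 N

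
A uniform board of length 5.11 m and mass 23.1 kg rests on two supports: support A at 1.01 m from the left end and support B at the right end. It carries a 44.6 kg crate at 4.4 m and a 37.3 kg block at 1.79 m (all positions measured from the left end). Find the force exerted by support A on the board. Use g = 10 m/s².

R_A ≈ 523 N

About support B:
Beam weight: 23.1 × 10 = 231 N down at 2.555 m → arm 2.555 m, τ = 231 × 2.555 = 590.2 N·m counterclockwise.
Crate: 44.6 × 10 = 446 N down at 4.4 m → arm 0.71 m, τ = 446 × 0.71 = 316.7 N·m counterclockwise.
Block: 37.3 × 10 = 373 N down at 1.79 m → arm 3.32 m, τ = 373 × 3.32 = 1238 N·m counterclockwise.
Net load moment about support B = 2145 N·m counterclockwise.
Reaction R at support A is upward at 1.01 m, arm 4.1 m → moment R × 4.1 clockwise.
For rotational equilibrium, R × 4.1 = 2145, so R = 523 N.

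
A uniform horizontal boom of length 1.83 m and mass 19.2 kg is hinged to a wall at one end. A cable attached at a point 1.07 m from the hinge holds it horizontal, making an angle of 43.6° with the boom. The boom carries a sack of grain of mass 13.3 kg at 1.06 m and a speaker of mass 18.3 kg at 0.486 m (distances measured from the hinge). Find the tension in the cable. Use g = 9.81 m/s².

Choose the hinge as the axis so the unknown hinge reaction has zero arm there.
Beam weight: 19.2 × 9.81 = 188.4 N down at 0.915 m → arm 0.915 m, τ = 188.4 × 0.915 = 172.4 N·m clockwise.
Sack of grain: 13.3 × 9.81 = 130.5 N down at 1.06 m → arm 1.06 m, τ = 130.5 × 1.06 = 138.3 N·m clockwise.
Speaker: 18.3 × 9.81 = 179.5 N down at 0.486 m → arm 0.486 m, τ = 179.5 × 0.486 = 87.24 N·m clockwise.
Total clockwise load moment = 397.9 N·m.
The cable tension T acts at 1.07 m; only its component perpendicular to the boom, T sinθ, produces torque. sin 43.6° = 0.6896.
Balancing moments: T × 1.07 × 0.6896 = 397.9, giving T = 397.9 / 0.7379 = 539 N.

T ≈ 539 N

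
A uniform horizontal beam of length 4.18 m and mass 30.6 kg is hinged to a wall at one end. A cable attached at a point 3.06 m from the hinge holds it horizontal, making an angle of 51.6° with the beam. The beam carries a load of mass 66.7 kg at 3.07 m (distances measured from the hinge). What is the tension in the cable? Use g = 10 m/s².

About the hinge:
Beam weight: 30.6 × 10 = 306 N down at 2.09 m → arm 2.09 m, τ = 306 × 2.09 = 639.5 N·m clockwise.
Load: 66.7 × 10 = 667 N down at 3.07 m → arm 3.07 m, τ = 667 × 3.07 = 2048 N·m clockwise.
Total clockwise load moment = 2688 N·m.
The cable tension T acts at 3.06 m; only its component perpendicular to the beam, T sinθ, produces torque. sin 51.6° = 0.7837.
Στ = 0 ⇒ T × 3.06 × 0.7837 = 2688 ⇒ T = 2688 / 2.398 = 1120 N.

T ≈ 1120 N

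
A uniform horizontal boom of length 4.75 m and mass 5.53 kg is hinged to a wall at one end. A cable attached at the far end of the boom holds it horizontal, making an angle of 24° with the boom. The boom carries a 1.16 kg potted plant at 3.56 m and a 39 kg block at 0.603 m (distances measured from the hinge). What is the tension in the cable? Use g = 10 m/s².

Sum moments about the hinge (the unknown hinge reaction has zero arm there).
Beam weight: 5.53 × 10 = 55.3 N down at 2.375 m → arm 2.375 m, τ = 55.3 × 2.375 = 131.3 N·m clockwise.
Potted plant: 1.16 × 10 = 11.6 N down at 3.56 m → arm 3.56 m, τ = 11.6 × 3.56 = 41.3 N·m clockwise.
Block: 39 × 10 = 390 N down at 0.603 m → arm 0.603 m, τ = 390 × 0.603 = 235.2 N·m clockwise.
Total clockwise load moment = 407.8 N·m.
The cable tension T acts at 4.75 m; only its component perpendicular to the boom, T sinθ, produces torque. sin 24° = 0.4067.
For rotational equilibrium, T × 4.75 × 0.4067 = 407.8, so T = 407.8 / 1.932 = 211 N.

T ≈ 211 N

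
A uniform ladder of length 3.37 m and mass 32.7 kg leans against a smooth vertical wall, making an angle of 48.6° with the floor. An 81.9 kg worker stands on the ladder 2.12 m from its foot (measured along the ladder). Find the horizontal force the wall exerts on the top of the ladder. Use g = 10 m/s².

N_wall ≈ 598 N

Sum moments about the foot of the ladder (the floor normal and friction both act there and drop out).
Ladder weight 32.7×10 = 327 N acts at 1.685 m along the ladder; its horizontal arm is 1.685·cos48.6° = 1.114 m → τ = 364.3 N·m clockwise.
Worker: 81.9×10 = 819 N at 2.12 m → arm 1.402 m → τ = 1148 N·m clockwise.
Wall normal N acts horizontally at the top; its moment arm is the height L sinθ = 3.37·sin48.6° = 2.528 m, counterclockwise.
Στ = 0 ⇒ N × 2.528 = 1512 ⇒ N = 598 N.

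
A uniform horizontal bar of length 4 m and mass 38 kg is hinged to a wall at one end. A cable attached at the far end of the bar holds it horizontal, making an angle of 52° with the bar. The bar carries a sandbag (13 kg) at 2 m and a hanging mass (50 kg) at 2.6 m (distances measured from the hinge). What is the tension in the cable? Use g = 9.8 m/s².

T ≈ 721 N

Choose the hinge as the axis so the unknown hinge reaction has zero arm there.
Beam weight: 38 × 9.8 = 372.4 N down at 2 m → arm 2 m, τ = 372.4 × 2 = 744.8 N·m clockwise.
Sandbag: 13 × 9.8 = 127.4 N down at 2 m → arm 2 m, τ = 127.4 × 2 = 254.8 N·m clockwise.
Hanging mass: 50 × 9.8 = 490 N down at 2.6 m → arm 2.6 m, τ = 490 × 2.6 = 1274 N·m clockwise.
Total clockwise load moment = 2274 N·m.
The cable tension T acts at 4 m; only its component perpendicular to the bar, T sinθ, produces torque. sin 52° = 0.788.
Στ = 0 ⇒ T × 4 × 0.788 = 2274 ⇒ T = 2274 / 3.152 = 721 N.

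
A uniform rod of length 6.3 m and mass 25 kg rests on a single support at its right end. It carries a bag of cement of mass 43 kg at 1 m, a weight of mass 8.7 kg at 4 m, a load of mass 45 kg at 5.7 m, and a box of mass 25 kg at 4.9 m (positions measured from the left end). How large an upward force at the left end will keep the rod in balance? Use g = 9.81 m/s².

F ≈ 605 N

Take moments about the right end.
Beam weight: 25 × 9.81 = 245.2 N down at 3.15 m → arm 3.15 m, τ = 245.2 × 3.15 = 772.4 N·m counterclockwise.
Bag of cement: 43 × 9.81 = 421.8 N down at 1 m → arm 5.3 m, τ = 421.8 × 5.3 = 2236 N·m counterclockwise.
Weight: 8.7 × 9.81 = 85.35 N down at 4 m → arm 2.3 m, τ = 85.35 × 2.3 = 196.3 N·m counterclockwise.
Load: 45 × 9.81 = 441.5 N down at 5.7 m → arm 0.6 m, τ = 441.5 × 0.6 = 264.9 N·m counterclockwise.
Box: 25 × 9.81 = 245.2 N down at 4.9 m → arm 1.4 m, τ = 245.2 × 1.4 = 343.3 N·m counterclockwise.
Net moment of the loads = 3813 N·m counterclockwise.
The upward force F acts at the left end, arm 6.3 m, giving F × 6.3 clockwise.
Setting net torque to zero: F × 6.3 = 3813 → F = 3813 / 6.3 = 605 N.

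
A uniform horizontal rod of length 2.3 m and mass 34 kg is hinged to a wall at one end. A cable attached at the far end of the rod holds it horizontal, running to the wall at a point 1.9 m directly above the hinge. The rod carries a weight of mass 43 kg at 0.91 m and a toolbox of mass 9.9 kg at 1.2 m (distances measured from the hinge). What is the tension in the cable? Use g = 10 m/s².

About the hinge:
Beam weight: 34 × 10 = 340 N down at 1.15 m → arm 1.15 m, τ = 340 × 1.15 = 391 N·m clockwise.
Weight: 43 × 10 = 430 N down at 0.91 m → arm 0.91 m, τ = 430 × 0.91 = 391.3 N·m clockwise.
Toolbox: 9.9 × 10 = 99 N down at 1.2 m → arm 1.2 m, τ = 99 × 1.2 = 118.8 N·m clockwise.
Total clockwise load moment = 901.1 N·m.
The cable tension T acts at 2.3 m; only its component perpendicular to the rod, T sinθ, produces torque. sinθ = h/√(h²+d²) = 1.9/√(1.9²+2.3²) = 0.6369.
Στ = 0 ⇒ T × 2.3 × 0.6369 = 901.1 ⇒ T = 901.1 / 1.465 = 615 N.

T ≈ 615 N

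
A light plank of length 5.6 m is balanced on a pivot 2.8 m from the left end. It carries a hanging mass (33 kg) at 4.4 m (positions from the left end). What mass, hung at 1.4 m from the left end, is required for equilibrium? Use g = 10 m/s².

m ≈ 37.7 kg

About the pivot (at 2.8 m from the left end):
Hanging mass: 33 × 10 = 330 N down at 4.4 m → arm 1.6 m, τ = 330 × 1.6 = 528 N·m clockwise.
Net moment of known loads = 528 N·m clockwise.
An unknown mass m at 1.4 m has arm 1.4 m; its moment is m·g·1.4 counterclockwise.
Setting net torque to zero: m × 10 × 1.4 = 528 → m = 528 / (10 × 1.4) = 37.7 kg.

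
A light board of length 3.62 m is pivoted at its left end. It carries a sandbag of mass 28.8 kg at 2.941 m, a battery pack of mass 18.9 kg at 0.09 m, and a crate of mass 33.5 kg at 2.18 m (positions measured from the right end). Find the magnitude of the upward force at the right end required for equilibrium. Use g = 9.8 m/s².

About the left end:
Sandbag: 28.8 × 9.8 = 282.2 N down at 2.941 m → arm 0.679 m, τ = 282.2 × 0.679 = 191.6 N·m clockwise.
Battery pack: 18.9 × 9.8 = 185.2 N down at 0.09 m → arm 3.53 m, τ = 185.2 × 3.53 = 653.8 N·m clockwise.
Crate: 33.5 × 9.8 = 328.3 N down at 2.18 m → arm 1.44 m, τ = 328.3 × 1.44 = 472.8 N·m clockwise.
Net moment of the loads = 1318 N·m clockwise.
The upward force F acts at the right end, arm 3.62 m, giving F × 3.62 counterclockwise.
For rotational equilibrium, F × 3.62 = 1318, so F = 1318 / 3.62 = 364 N.

F ≈ 364 N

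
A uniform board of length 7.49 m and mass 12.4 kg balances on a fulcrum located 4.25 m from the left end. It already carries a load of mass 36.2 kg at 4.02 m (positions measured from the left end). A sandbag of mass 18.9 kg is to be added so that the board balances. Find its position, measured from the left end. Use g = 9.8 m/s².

x ≈ 5.02 m from the left end

About the fulcrum (at 4.25 m from the left end):
Beam weight: 12.4 × 9.8 = 121.5 N down at 3.745 m → arm 0.505 m, τ = 121.5 × 0.505 = 61.36 N·m counterclockwise.
Load: 36.2 × 9.8 = 354.8 N down at 4.02 m → arm 0.23 m, τ = 354.8 × 0.23 = 81.6 N·m counterclockwise.
Net moment of existing loads = 143 N·m counterclockwise.
The sandbag weighs 18.9 × 9.8 = 185.2 N and must supply an equal clockwise moment, so its lever arm about the fulcrum is 143 / 185.2 = 0.772 m.
That puts it at 4.25 + 0.772 = 5.02 m from the left end.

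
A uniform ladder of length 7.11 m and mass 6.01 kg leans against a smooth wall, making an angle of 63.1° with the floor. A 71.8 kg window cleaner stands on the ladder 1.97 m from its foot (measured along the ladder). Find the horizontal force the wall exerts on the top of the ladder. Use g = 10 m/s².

Taking torques about the foot of the ladder:
Ladder weight 6.01×10 = 60.1 N acts at 3.555 m along the ladder; its horizontal arm is 3.555·cos63.1° = 1.608 m → τ = 96.64 N·m clockwise.
Window cleaner: 71.8×10 = 718 N at 1.97 m → arm 0.8913 m → τ = 640 N·m clockwise.
Wall normal N acts horizontally at the top; its moment arm is the height L sinθ = 7.11·sin63.1° = 6.341 m, counterclockwise.
For rotational equilibrium, N × 6.341 = 736.6, so N = 116 N.

N_wall ≈ 116 N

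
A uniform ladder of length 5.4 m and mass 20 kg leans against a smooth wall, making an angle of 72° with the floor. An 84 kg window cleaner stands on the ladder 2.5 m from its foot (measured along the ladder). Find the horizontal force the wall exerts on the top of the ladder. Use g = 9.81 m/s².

N_wall ≈ 156 N

Take moments about the foot of the ladder.
Ladder weight 20×9.81 = 196.2 N acts at 2.7 m along the ladder; its horizontal arm is 2.7·cos72° = 0.8343 m → τ = 163.7 N·m clockwise.
Window cleaner: 84×9.81 = 824 N at 2.5 m → arm 0.7725 m → τ = 636.5 N·m clockwise.
Wall normal N acts horizontally at the top; its moment arm is the height L sinθ = 5.4·sin72° = 5.136 m, counterclockwise.
Setting net torque to zero: N × 5.136 = 800.2 → N = 156 N.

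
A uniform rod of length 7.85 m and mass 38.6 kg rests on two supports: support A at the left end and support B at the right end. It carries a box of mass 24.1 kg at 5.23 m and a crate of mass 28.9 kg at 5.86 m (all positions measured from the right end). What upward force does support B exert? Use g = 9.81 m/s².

Take moments about support A.
Beam weight: 38.6 × 9.81 = 378.7 N down at 3.925 m → arm 3.925 m, τ = 378.7 × 3.925 = 1486 N·m clockwise.
Box: 24.1 × 9.81 = 236.4 N down at 5.23 m → arm 2.62 m, τ = 236.4 × 2.62 = 619.4 N·m clockwise.
Crate: 28.9 × 9.81 = 283.5 N down at 5.86 m → arm 1.99 m, τ = 283.5 × 1.99 = 564.2 N·m clockwise.
Net load moment about support A = 2670 N·m clockwise.
Reaction R at support B is upward at 0 m, arm 7.85 m → moment R × 7.85 counterclockwise.
Balancing moments: R × 7.85 = 2670, giving R = 340 N.

R_B ≈ 340 N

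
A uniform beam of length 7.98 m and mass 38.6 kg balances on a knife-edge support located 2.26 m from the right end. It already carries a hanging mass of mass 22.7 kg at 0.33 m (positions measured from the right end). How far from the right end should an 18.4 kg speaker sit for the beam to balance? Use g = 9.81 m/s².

Take moments about the knife-edge support (at 2.26 m from the right end).
Beam weight: 38.6 × 9.81 = 378.7 N down at 3.99 m → arm 1.73 m, τ = 378.7 × 1.73 = 655.2 N·m counterclockwise.
Hanging mass: 22.7 × 9.81 = 222.7 N down at 0.33 m → arm 1.93 m, τ = 222.7 × 1.93 = 429.8 N·m clockwise.
Net moment of existing loads = 225.4 N·m counterclockwise.
The speaker weighs 18.4 × 9.81 = 180.5 N and must supply an equal clockwise moment, so its lever arm about the knife-edge support is 225.4 / 180.5 = 1.25 m.
That puts it at 2.26 − 1.25 = 1.01 m from the right end.

x ≈ 1.01 m from the right end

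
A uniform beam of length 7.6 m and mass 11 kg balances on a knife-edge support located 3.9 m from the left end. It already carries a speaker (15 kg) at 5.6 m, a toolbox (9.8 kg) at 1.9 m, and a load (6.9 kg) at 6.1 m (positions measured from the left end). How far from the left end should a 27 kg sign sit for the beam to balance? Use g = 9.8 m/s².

Taking torques about the knife-edge support (at 3.9 m from the left end):
Beam weight: 11 × 9.8 = 107.8 N down at 3.8 m → arm 0.1 m, τ = 107.8 × 0.1 = 10.78 N·m counterclockwise.
Speaker: 15 × 9.8 = 147 N down at 5.6 m → arm 1.7 m, τ = 147 × 1.7 = 249.9 N·m clockwise.
Toolbox: 9.8 × 9.8 = 96.04 N down at 1.9 m → arm 2 m, τ = 96.04 × 2 = 192.1 N·m counterclockwise.
Load: 6.9 × 9.8 = 67.62 N down at 6.1 m → arm 2.2 m, τ = 67.62 × 2.2 = 148.8 N·m clockwise.
Net moment of existing loads = 195.8 N·m clockwise.
The sign weighs 27 × 9.8 = 264.6 N and must supply an equal counterclockwise moment, so its lever arm about the knife-edge support is 195.8 / 264.6 = 0.74 m.
That puts it at 3.9 − 0.74 = 3.16 m from the left end.

x ≈ 3.16 m from the left end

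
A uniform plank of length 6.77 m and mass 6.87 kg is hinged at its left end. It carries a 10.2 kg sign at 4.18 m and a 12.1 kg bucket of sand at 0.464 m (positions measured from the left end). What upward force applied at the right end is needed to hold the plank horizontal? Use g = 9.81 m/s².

F ≈ 104 N

Take moments about the left end.
Beam weight: 6.87 × 9.81 = 67.39 N down at 3.385 m → arm 3.385 m, τ = 67.39 × 3.385 = 228.1 N·m clockwise.
Sign: 10.2 × 9.81 = 100.1 N down at 4.18 m → arm 4.18 m, τ = 100.1 × 4.18 = 418.4 N·m clockwise.
Bucket of sand: 12.1 × 9.81 = 118.7 N down at 0.464 m → arm 0.464 m, τ = 118.7 × 0.464 = 55.08 N·m clockwise.
Net moment of the loads = 701.6 N·m clockwise.
The upward force F acts at the right end, arm 6.77 m, giving F × 6.77 counterclockwise.
Στ = 0 ⇒ F × 6.77 = 701.6 ⇒ F = 701.6 / 6.77 = 104 N.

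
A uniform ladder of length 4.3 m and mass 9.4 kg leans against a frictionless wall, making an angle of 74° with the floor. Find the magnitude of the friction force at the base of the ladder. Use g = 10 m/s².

Take moments about the foot of the ladder.
Ladder weight 9.4×10 = 94 N acts at 2.15 m along the ladder; its horizontal arm is 2.15·cos74° = 0.5926 m → τ = 55.7 N·m clockwise.
Wall normal N acts horizontally at the top; its moment arm is the height L sinθ = 4.3·sin74° = 4.133 m, counterclockwise.
Στ = 0 ⇒ N × 4.133 = 55.7 ⇒ N = 13.5 N.
ΣFx = 0: friction at the foot balances the wall's push, so f = N_wall = 13.5 N.

f ≈ 13.5 N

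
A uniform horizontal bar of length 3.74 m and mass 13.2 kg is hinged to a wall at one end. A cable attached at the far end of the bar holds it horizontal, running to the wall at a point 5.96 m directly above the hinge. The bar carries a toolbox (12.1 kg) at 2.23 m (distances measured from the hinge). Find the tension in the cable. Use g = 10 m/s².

Choose the hinge as the axis so the unknown hinge reaction has zero arm there.
Beam weight: 13.2 × 10 = 132 N down at 1.87 m → arm 1.87 m, τ = 132 × 1.87 = 246.8 N·m clockwise.
Toolbox: 12.1 × 10 = 121 N down at 2.23 m → arm 2.23 m, τ = 121 × 2.23 = 269.8 N·m clockwise.
Total clockwise load moment = 516.6 N·m.
The cable tension T acts at 3.74 m; only its component perpendicular to the bar, T sinθ, produces torque. sinθ = h/√(h²+d²) = 5.96/√(5.96²+3.74²) = 0.847.
For rotational equilibrium, T × 3.74 × 0.847 = 516.6, so T = 516.6 / 3.168 = 163 N.

T ≈ 163 N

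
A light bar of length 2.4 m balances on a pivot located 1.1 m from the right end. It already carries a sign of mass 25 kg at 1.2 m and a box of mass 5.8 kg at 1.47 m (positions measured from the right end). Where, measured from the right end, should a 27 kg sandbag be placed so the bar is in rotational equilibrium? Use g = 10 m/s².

Choose the pivot (at 1.1 m from the right end) as the axis so the support reaction has zero arm there.
Sign: 25 × 10 = 250 N down at 1.2 m → arm 0.1 m, τ = 250 × 0.1 = 25 N·m counterclockwise.
Box: 5.8 × 10 = 58 N down at 1.47 m → arm 0.37 m, τ = 58 × 0.37 = 21.46 N·m counterclockwise.
Net moment of existing loads = 46.46 N·m counterclockwise.
The sandbag weighs 27 × 10 = 270 N and must supply an equal clockwise moment, so its lever arm about the pivot is 46.46 / 270 = 0.172 m.
That puts it at 1.1 − 0.172 = 0.928 m from the right end.

x ≈ 0.928 m from the right end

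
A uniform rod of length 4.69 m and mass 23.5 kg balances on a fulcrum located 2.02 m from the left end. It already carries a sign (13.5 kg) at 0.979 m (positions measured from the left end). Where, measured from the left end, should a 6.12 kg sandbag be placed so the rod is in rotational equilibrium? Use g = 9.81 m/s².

x ≈ 3.07 m from the left end

About the fulcrum (at 2.02 m from the left end):
Beam weight: 23.5 × 9.81 = 230.5 N down at 2.345 m → arm 0.325 m, τ = 230.5 × 0.325 = 74.91 N·m clockwise.
Sign: 13.5 × 9.81 = 132.4 N down at 0.979 m → arm 1.041 m, τ = 132.4 × 1.041 = 137.8 N·m counterclockwise.
Net moment of existing loads = 62.89 N·m counterclockwise.
The sandbag weighs 6.12 × 9.81 = 60.04 N and must supply an equal clockwise moment, so its lever arm about the fulcrum is 62.89 / 60.04 = 1.05 m.
That puts it at 2.02 + 1.05 = 3.07 m from the left end.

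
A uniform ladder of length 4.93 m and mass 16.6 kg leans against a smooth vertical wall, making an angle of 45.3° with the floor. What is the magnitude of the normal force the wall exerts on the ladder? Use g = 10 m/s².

Choose the foot of the ladder as the axis so the floor normal and friction both act there and drop out.
Ladder weight 16.6×10 = 166 N acts at 2.465 m along the ladder; its horizontal arm is 2.465·cos45.3° = 1.734 m → τ = 287.8 N·m clockwise.
Wall normal N acts horizontally at the top; its moment arm is the height L sinθ = 4.93·sin45.3° = 3.504 m, counterclockwise.
Στ = 0 ⇒ N × 3.504 = 287.8 ⇒ N = 82.1 N.

N_wall ≈ 82.1 N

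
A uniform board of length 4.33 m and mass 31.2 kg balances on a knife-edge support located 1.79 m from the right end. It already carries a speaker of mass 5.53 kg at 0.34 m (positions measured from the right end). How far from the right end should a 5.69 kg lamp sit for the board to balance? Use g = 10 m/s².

About the knife-edge support (at 1.79 m from the right end):
Beam weight: 31.2 × 10 = 312 N down at 2.165 m → arm 0.375 m, τ = 312 × 0.375 = 117 N·m counterclockwise.
Speaker: 5.53 × 10 = 55.3 N down at 0.34 m → arm 1.45 m, τ = 55.3 × 1.45 = 80.18 N·m clockwise.
Net moment of existing loads = 36.82 N·m counterclockwise.
The lamp weighs 5.69 × 10 = 56.9 N and must supply an equal clockwise moment, so its lever arm about the knife-edge support is 36.82 / 56.9 = 0.647 m.
That puts it at 1.79 − 0.647 = 1.14 m from the right end.

x ≈ 1.14 m from the right end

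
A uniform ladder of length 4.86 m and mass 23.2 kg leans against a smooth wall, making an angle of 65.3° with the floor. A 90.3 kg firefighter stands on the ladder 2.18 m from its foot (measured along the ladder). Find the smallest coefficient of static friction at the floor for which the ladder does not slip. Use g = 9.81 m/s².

Taking torques about the foot of the ladder:
Ladder weight 23.2×9.81 = 227.6 N acts at 2.43 m along the ladder; its horizontal arm is 2.43·cos65.3° = 1.015 m → τ = 231 N·m clockwise.
Firefighter: 90.3×9.81 = 885.8 N at 2.18 m → arm 0.911 m → τ = 807 N·m clockwise.
Wall normal N acts horizontally at the top; its moment arm is the height L sinθ = 4.86·sin65.3° = 4.415 m, counterclockwise.
For rotational equilibrium, N × 4.415 = 1038, so N = 235.1 N.
ΣFx = 0 ⇒ f = N_wall = 235.1 N. ΣFy = 0 ⇒ N_floor = 1113 N.
μ_min = f / N_floor = 235.1 / 1113 = 0.211.

μ_min ≈ 0.211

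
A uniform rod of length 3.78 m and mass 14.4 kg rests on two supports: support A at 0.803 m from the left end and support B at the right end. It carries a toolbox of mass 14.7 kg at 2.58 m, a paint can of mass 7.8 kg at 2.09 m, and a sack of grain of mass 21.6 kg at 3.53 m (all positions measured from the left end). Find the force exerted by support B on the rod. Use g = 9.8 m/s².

About support A:
Beam weight: 14.4 × 9.8 = 141.1 N down at 1.89 m → arm 1.087 m, τ = 141.1 × 1.087 = 153.4 N·m clockwise.
Toolbox: 14.7 × 9.8 = 144.1 N down at 2.58 m → arm 1.777 m, τ = 144.1 × 1.777 = 256.1 N·m clockwise.
Paint can: 7.8 × 9.8 = 76.44 N down at 2.09 m → arm 1.287 m, τ = 76.44 × 1.287 = 98.38 N·m clockwise.
Sack of grain: 21.6 × 9.8 = 211.7 N down at 3.53 m → arm 2.727 m, τ = 211.7 × 2.727 = 577.3 N·m clockwise.
Net load moment about support A = 1085 N·m clockwise.
Reaction R at support B is upward at 3.78 m, arm 2.977 m → moment R × 2.977 counterclockwise.
Στ = 0 ⇒ R × 2.977 = 1085 ⇒ R = 364 N.

R_B ≈ 364 N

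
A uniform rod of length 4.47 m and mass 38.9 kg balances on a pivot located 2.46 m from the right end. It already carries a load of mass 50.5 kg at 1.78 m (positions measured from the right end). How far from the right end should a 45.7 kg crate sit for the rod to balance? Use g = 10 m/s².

Choose the pivot (at 2.46 m from the right end) as the axis so the support reaction has zero arm there.
Beam weight: 38.9 × 10 = 389 N down at 2.235 m → arm 0.225 m, τ = 389 × 0.225 = 87.53 N·m clockwise.
Load: 50.5 × 10 = 505 N down at 1.78 m → arm 0.68 m, τ = 505 × 0.68 = 343.4 N·m clockwise.
Net moment of existing loads = 430.9 N·m clockwise.
The crate weighs 45.7 × 10 = 457 N and must supply an equal counterclockwise moment, so its lever arm about the pivot is 430.9 / 457 = 0.943 m.
That puts it at 2.46 + 0.943 = 3.4 m from the right end.

x ≈ 3.4 m from the right end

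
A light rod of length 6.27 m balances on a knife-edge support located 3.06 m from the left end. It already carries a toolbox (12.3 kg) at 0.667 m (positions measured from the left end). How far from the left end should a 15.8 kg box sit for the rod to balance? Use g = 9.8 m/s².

About the knife-edge support (at 3.06 m from the left end):
Toolbox: 12.3 × 9.8 = 120.5 N down at 0.667 m → arm 2.393 m, τ = 120.5 × 2.393 = 288.4 N·m counterclockwise.
Net moment of existing loads = 288.4 N·m counterclockwise.
The box weighs 15.8 × 9.8 = 154.8 N and must supply an equal clockwise moment, so its lever arm about the knife-edge support is 288.4 / 154.8 = 1.86 m.
That puts it at 3.06 + 1.86 = 4.92 m from the left end.

x ≈ 4.92 m from the left end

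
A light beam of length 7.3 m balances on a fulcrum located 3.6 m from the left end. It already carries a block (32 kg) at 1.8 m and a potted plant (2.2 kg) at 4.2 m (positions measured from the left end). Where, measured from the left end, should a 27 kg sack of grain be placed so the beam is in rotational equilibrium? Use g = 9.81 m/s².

Taking torques about the fulcrum (at 3.6 m from the left end):
Block: 32 × 9.81 = 313.9 N down at 1.8 m → arm 1.8 m, τ = 313.9 × 1.8 = 565 N·m counterclockwise.
Potted plant: 2.2 × 9.81 = 21.58 N down at 4.2 m → arm 0.6 m, τ = 21.58 × 0.6 = 12.95 N·m clockwise.
Net moment of existing loads = 552 N·m counterclockwise.
The sack of grain weighs 27 × 9.81 = 264.9 N and must supply an equal clockwise moment, so its lever arm about the fulcrum is 552 / 264.9 = 2.08 m.
That puts it at 3.6 + 2.08 = 5.68 m from the left end.

x ≈ 5.68 m from the left end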